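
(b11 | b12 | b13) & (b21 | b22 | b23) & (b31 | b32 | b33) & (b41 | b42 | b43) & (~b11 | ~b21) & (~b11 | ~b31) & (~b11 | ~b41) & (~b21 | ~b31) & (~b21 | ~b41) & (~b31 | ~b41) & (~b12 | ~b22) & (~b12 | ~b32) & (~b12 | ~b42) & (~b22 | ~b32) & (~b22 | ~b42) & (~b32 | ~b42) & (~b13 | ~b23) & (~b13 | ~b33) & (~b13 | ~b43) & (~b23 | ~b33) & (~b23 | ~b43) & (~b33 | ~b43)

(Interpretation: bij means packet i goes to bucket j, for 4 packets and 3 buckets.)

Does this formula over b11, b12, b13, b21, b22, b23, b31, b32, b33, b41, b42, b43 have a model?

No

Case b11 = 0:
Case b12 = 1:
The clause (~b22) is unit, so b22 = 0.
The clause (~b32) is unit, so b32 = 0.
The clause (~b42) is unit, so b42 = 0.
Case b21 = 1:
The clause (~b31) is unit, so b31 = 0.
The clause (b33) is unit, so b33 = 1.
The clause (~b41) is unit, so b41 = 0.
The clause (b43) is unit, so b43 = 1.
Now (~b43) is unsatisfied and unit — conflict.
Backtrack on b21: now try b21 = 0.
The clause (b23) is unit, so b23 = 1.
The clause (~b13) is unit, so b13 = 0.
The clause (~b33) is unit, so b33 = 0.
The clause (b31) is unit, so b31 = 1.
The clause (~b41) is unit, so b41 = 0.
The clause (b43) is unit, so b43 = 1.
Now (~b43) is unsatisfied and unit — conflict.
Both values of b21 lead to a conflict.
Backtrack on b12: now try b12 = 0.
The clause (b13) is unit, so b13 = 1.
The clause (~b23) is unit, so b23 = 0.
The clause (~b33) is unit, so b33 = 0.
The clause (~b43) is unit, so b43 = 0.
Case b21 = 1:
The clause (~b31) is unit, so b31 = 0.
The clause (b32) is unit, so b32 = 1.
The clause (~b41) is unit, so b41 = 0.
The clause (b42) is unit, so b42 = 1.
Now (~b42) is unsatisfied and unit — conflict.
Backtrack on b21: now try b21 = 0.
The clause (b22) is unit, so b22 = 1.
The clause (~b32) is unit, so b32 = 0.
The clause (b31) is unit, so b31 = 1.
The clause (~b41) is unit, so b41 = 0.
The clause (b42) is unit, so b42 = 1.
Now (~b42) is unsatisfied and unit — conflict.
Both values of b21 lead to a conflict.
Both values of b12 lead to a conflict.
Backtrack on b11: now try b11 = 1.
The clause (~b21) is unit, so b21 = 0.
The clause (~b31) is unit, so b31 = 0.
The clause (~b41) is unit, so b41 = 0.
Case b22 = 1:
The clause (~b12) is unit, so b12 = 0.
The clause (~b32) is unit, so b32 = 0.
The clause (b33) is unit, so b33 = 1.
The clause (~b42) is unit, so b42 = 0.
The clause (b43) is unit, so b43 = 1.
Now (~b43) is unsatisfied and unit — conflict.
Backtrack on b22: now try b22 = 0.
The clause (b23) is unit, so b23 = 1.
The clause (~b13) is unit, so b13 = 0.
The clause (~b33) is unit, so b33 = 0.
The clause (b32) is unit, so b32 = 1.
The clause (~b12) is unit, so b12 = 0.
The clause (~b42) is unit, so b42 = 0.
The clause (b43) is unit, so b43 = 1.
Now (~b43) is unsatisfied and unit — conflict.
Both values of b22 lead to a conflict.
Both values of b11 lead to a conflict.
No assignment satisfies every clause.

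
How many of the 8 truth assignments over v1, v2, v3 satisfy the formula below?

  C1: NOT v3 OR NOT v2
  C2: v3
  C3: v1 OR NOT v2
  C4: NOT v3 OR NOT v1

1

There are 2^3 = 8 truth assignments over (v1, v2, v3).
Check each against the 4 clauses (columns in the order v1, v2, v3):
  F F F  ✗ fails (v3)
  F F T  ✓ satisfies all
  F T F  ✗ fails (v3)
  F T T  ✗ fails (NOT v3 OR NOT v2)
  T F F  ✗ fails (v3)
  T F T  ✗ fails (NOT v3 OR NOT v1)
  T T F  ✗ fails (v3)
  T T T  ✗ fails (NOT v3 OR NOT v2)
1 of the 8 rows is a model.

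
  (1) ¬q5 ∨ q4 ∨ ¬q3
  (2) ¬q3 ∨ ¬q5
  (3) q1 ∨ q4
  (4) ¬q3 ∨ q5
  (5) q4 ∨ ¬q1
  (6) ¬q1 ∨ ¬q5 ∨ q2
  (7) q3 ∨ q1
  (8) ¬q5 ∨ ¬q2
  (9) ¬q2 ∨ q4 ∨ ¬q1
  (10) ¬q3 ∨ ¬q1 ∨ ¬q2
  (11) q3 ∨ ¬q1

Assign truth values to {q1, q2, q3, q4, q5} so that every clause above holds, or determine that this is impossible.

Case q3 = False:
The clause (q1) is unit, so q1 = True.
That conflicts with the unit clause (¬q1).
So q3 must be the other value — set q3 = True.
The clause (¬q5) is unit, so q5 = False.
That conflicts with the unit clause (q5).
Either choice for q3 ends in contradiction.

UNSATISFIABLE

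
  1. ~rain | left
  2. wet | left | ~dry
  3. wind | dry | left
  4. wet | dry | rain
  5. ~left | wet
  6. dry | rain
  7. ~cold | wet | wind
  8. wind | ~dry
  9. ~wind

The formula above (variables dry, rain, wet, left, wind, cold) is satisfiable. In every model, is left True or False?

True

Suppose left = 0.
(~rain) alone gives rain = 0.
(dry) alone gives dry = 1.
(wet) alone gives wet = 1.
(wind) alone gives wind = 1.
Now (~wind) is unsatisfied and unit — conflict.
So every satisfying assignment has left = True.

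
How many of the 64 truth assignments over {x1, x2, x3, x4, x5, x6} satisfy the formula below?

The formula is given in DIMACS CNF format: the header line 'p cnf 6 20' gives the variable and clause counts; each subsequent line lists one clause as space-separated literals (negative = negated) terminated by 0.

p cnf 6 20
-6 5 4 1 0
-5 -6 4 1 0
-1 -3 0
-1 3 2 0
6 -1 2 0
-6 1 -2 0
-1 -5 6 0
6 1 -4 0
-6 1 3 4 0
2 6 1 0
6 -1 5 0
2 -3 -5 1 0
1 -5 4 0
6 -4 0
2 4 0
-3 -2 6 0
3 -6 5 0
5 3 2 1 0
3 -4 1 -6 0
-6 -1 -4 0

There are 2^6 = 64 truth assignments over (x1, x2, x3, x4, x5, x6).
Split on x3. With x3 = True, the clauses containing x3 are satisfied and ¬x3 drops from the rest; 1 of the 2^5 = 32 assignments to the other variables satisfy what remains.
With x3 = False, by the same count on the reduced clause set, 2 assignments work.
(One model: x1=F, x2=F, x3=T, x4=T, x5=F, x6=T.)
Total: 1 + 2 = 3.

3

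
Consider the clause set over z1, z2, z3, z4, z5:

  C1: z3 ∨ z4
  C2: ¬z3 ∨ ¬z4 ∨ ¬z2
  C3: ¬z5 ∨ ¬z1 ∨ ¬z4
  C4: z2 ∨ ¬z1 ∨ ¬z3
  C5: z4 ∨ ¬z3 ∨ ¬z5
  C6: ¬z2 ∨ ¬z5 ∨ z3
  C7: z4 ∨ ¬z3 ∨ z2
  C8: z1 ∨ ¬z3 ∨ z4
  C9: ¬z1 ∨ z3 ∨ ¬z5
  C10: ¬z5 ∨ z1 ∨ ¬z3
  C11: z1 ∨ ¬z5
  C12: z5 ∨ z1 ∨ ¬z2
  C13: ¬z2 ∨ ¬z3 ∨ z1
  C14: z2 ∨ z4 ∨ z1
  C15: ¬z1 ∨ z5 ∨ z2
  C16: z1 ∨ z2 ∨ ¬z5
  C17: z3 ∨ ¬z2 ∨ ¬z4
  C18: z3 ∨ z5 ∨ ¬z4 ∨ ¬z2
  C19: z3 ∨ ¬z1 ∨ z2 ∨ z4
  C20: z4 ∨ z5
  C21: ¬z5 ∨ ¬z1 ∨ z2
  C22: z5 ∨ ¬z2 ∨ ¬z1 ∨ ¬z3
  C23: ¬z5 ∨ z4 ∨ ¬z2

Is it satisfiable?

Suppose z3 = True.
Suppose z4 = True.
The clause (¬z2) is unit, so z2 = False.
The clause (¬z1) is unit, so z1 = False.
The clause (¬z5) is unit, so z5 = False.
All clauses are satisfied.
A satisfying assignment: z1 ↦ False, z2 ↦ False, z3 ↦ True, z4 ↦ True, z5 ↦ False.

Satisfiable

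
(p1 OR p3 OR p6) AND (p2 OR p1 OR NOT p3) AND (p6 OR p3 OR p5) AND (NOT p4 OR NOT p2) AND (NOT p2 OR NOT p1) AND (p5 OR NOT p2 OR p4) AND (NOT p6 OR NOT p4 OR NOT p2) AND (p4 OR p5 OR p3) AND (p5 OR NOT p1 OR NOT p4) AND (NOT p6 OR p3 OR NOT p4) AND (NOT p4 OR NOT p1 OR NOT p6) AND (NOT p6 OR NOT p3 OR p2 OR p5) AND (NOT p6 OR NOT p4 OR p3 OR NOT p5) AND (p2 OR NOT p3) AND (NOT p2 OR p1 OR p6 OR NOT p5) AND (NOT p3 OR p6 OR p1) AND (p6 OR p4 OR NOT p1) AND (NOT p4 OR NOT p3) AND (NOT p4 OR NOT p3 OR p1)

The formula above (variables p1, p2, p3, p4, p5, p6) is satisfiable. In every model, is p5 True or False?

Suppose p5 = false.
Case p6 = true:
Case p4 = false:
From the singleton clause (NOT p2), p2 = false.
From the singleton clause (p3), p3 = true.
That conflicts with the unit clause (NOT p3).
So p4 must be the other value — set p4 = true.
From the singleton clause (NOT p2), p2 = false.
From the singleton clause (NOT p1), p1 = false.
From the singleton clause (NOT p3), p3 = false.
That conflicts with the unit clause (p3).
Both values of p4 lead to a conflict.
So p6 must be the other value — set p6 = false.
From the singleton clause (p3), p3 = true.
From the singleton clause (p2), p2 = true.
From the singleton clause (NOT p4), p4 = false.
That conflicts with the unit clause (p4).
Both values of p6 lead to a conflict.
So every satisfying assignment has p5 = True.

True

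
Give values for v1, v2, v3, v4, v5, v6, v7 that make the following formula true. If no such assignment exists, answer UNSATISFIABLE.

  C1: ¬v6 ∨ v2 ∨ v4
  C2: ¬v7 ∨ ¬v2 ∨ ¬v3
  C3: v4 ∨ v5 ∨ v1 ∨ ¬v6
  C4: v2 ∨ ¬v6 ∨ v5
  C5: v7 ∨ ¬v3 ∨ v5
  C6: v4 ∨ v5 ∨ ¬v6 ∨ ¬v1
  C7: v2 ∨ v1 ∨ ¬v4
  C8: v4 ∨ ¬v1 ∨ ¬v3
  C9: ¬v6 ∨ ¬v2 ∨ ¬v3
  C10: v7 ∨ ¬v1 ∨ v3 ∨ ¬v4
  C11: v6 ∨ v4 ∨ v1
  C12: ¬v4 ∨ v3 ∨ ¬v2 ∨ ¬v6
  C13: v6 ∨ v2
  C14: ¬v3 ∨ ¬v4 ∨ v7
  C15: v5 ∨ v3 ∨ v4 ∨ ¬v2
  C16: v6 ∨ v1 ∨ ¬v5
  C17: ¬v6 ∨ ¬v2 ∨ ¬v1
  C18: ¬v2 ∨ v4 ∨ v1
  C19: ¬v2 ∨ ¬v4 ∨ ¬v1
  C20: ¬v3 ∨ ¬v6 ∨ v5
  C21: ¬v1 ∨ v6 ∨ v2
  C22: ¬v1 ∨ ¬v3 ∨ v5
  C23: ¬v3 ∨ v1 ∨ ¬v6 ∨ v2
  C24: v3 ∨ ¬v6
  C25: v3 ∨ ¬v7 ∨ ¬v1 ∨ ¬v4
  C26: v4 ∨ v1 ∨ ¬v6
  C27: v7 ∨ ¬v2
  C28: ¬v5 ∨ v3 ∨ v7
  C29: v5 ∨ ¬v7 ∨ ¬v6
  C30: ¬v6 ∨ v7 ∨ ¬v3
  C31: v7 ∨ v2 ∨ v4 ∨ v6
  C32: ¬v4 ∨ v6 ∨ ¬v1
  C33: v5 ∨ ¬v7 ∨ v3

v1 ↦ True,  v2 ↦ True,  v3 ↦ False,  v4 ↦ False,  v5 ↦ True,  v6 ↦ False,  v7 ↦ True

Branch on v6: set v6 = False.
(v2) alone gives v2 = True.
(v7) alone gives v7 = True.
(¬v3) alone gives v3 = False.
(v5) alone gives v5 = True.
(v1) alone gives v1 = True.
(¬v4) alone gives v4 = False.
All clauses are satisfied.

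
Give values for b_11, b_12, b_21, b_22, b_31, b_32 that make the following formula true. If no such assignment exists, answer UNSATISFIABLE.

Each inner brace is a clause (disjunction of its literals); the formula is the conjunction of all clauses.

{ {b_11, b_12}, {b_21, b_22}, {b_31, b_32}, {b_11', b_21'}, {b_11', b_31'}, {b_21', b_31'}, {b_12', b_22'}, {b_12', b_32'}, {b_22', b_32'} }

Try b_11 = 1.
(b_21') alone gives b_21 = 0.
(b_22) alone gives b_22 = 1.
(b_31') alone gives b_31 = 0.
(b_32) alone gives b_32 = 1.
Now (b_32') is unsatisfied and unit — conflict.
Undo b_11 and try b_11 = 0.
(b_12) alone gives b_12 = 1.
(b_22') alone gives b_22 = 0.
(b_21) alone gives b_21 = 1.
(b_31') alone gives b_31 = 0.
(b_32) alone gives b_32 = 1.
Now (b_32') is unsatisfied and unit — conflict.
Neither b_11 = 1 nor b_11 = 0 works.

UNSATISFIABLE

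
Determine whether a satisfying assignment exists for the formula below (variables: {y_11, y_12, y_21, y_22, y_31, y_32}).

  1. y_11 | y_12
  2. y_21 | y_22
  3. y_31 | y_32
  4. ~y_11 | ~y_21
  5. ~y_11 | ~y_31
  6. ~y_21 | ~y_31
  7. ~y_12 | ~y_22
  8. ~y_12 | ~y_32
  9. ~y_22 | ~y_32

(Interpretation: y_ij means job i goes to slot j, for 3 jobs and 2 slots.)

Unsatisfiable

Suppose y_11 = 1.
Unit clause (~y_21) forces y_21 = 0.
Unit clause (y_22) forces y_22 = 1.
Unit clause (~y_31) forces y_31 = 0.
Unit clause (y_32) forces y_32 = 1.
But (~y_32) is also a unit clause — contradiction.
Backtrack on y_11: now try y_11 = 0.
Unit clause (y_12) forces y_12 = 1.
Unit clause (~y_22) forces y_22 = 0.
Unit clause (y_21) forces y_21 = 1.
Unit clause (~y_31) forces y_31 = 0.
Unit clause (y_32) forces y_32 = 1.
But (~y_32) is also a unit clause — contradiction.
Neither y_11 = 1 nor y_11 = 0 works.
No assignment satisfies every clause.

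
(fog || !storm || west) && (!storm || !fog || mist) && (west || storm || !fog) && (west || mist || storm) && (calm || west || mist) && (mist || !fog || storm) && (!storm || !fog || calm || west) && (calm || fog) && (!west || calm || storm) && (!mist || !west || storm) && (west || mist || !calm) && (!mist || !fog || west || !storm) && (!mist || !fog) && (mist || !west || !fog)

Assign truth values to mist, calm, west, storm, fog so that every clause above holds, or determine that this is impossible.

Suppose calm = true.
Suppose west = true.
Suppose mist = true.
(storm) alone gives storm = true.
(!fog) alone gives fog = false.
This assignment satisfies each clause.

mist: true; calm: true; west: true; storm: true; fog: false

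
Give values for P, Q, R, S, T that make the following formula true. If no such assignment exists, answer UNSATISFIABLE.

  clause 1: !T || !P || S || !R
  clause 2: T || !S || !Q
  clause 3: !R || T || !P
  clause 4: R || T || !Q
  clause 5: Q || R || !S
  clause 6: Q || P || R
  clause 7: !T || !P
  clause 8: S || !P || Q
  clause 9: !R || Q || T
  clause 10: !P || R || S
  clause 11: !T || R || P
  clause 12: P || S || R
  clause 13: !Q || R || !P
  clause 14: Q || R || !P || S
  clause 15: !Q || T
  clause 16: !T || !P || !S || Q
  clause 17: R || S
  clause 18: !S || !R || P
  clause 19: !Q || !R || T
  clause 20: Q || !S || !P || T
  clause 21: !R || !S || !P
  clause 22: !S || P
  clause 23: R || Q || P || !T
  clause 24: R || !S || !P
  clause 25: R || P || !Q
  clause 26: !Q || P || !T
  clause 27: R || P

Try T = true.
From the singleton clause (!P), P = false.
From the singleton clause (R), R = true.
From the singleton clause (!S), S = false.
From the singleton clause (!Q), Q = false.
All clauses are satisfied.

P=false,  Q=false,  R=true,  S=false,  T=true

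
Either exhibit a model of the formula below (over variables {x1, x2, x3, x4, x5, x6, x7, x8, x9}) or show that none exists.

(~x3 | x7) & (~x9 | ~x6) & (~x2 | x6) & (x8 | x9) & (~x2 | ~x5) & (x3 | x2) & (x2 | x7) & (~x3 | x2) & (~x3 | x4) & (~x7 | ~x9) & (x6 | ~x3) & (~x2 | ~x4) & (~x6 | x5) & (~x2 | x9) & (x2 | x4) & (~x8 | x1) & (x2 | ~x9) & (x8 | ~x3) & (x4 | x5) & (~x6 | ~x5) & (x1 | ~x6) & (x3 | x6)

UNSATISFIABLE

Try x3 = 0.
(x2) alone gives x2 = 1.
(x6) alone gives x6 = 1.
(~x9) alone gives x9 = 0.
That conflicts with the unit clause (x9).
Backtrack on x3: now try x3 = 1.
(x7) alone gives x7 = 1.
(x2) alone gives x2 = 1.
(x6) alone gives x6 = 1.
(~x9) alone gives x9 = 0.
That conflicts with the unit clause (x9).
Both values of x3 lead to a conflict.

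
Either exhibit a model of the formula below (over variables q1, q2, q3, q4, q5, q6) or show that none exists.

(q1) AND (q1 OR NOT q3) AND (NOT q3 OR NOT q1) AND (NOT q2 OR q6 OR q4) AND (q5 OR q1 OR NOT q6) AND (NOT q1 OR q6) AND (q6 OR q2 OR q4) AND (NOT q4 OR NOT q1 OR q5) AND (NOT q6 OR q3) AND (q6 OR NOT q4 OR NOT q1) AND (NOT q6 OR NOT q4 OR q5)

Unit clause (q1) forces q1 = true.
Unit clause (NOT q3) forces q3 = false.
Unit clause (q6) forces q6 = true.
That conflicts with the unit clause (NOT q6).

UNSATISFIABLE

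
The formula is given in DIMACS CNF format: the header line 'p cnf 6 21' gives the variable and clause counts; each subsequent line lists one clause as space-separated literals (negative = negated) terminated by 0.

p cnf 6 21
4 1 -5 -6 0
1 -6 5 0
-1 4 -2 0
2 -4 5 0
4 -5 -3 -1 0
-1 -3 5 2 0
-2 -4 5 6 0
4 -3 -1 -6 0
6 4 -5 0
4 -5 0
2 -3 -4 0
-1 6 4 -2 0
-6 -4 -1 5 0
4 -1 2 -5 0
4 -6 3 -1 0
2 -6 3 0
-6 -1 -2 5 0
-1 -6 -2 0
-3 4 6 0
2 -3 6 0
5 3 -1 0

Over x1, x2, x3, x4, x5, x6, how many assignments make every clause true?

There are 2^6 = 64 truth assignments over (x1, x2, x3, x4, x5, x6).
Split on x1. With x1 = True, the clauses containing x1 are satisfied and ¬x1 drops from the rest; 3 of the 2^5 = 32 assignments to the other variables satisfy what remains.
With x1 = False, by the same count on the reduced clause set, 7 assignments work.
Total: 3 + 7 = 10.

10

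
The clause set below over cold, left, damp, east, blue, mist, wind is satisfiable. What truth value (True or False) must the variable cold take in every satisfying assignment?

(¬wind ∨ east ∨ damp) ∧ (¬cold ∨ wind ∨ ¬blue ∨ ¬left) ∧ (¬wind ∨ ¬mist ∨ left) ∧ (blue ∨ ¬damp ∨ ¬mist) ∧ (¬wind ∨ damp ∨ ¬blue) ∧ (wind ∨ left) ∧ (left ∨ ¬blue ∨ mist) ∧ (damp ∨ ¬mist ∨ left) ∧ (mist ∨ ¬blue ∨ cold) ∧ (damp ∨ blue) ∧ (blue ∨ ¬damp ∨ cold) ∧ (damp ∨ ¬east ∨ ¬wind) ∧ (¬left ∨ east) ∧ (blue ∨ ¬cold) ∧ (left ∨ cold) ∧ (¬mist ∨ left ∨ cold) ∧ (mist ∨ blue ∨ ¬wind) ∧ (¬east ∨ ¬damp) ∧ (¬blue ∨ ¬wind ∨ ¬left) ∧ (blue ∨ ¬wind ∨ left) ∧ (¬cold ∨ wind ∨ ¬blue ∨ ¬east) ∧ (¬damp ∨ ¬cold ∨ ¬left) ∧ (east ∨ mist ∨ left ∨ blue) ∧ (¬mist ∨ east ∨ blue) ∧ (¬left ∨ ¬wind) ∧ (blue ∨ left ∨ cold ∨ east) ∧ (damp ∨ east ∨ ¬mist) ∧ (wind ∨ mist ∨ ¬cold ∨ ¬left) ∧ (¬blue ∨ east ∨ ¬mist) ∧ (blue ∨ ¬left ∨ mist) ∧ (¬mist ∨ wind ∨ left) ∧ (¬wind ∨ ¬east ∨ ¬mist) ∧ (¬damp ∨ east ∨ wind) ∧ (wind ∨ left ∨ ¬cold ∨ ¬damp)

False

Suppose cold = True.
From the singleton clause (blue), blue = True.
Branch on wind: set wind = True.
From the singleton clause (damp), damp = True.
From the singleton clause (¬east), east = False.
From the singleton clause (¬left), left = False.
From the singleton clause (¬mist), mist = False.
Now (mist) is unsatisfied and unit — conflict.
That branch fails; take wind = False instead.
From the singleton clause (¬left), left = False.
Now (left) is unsatisfied and unit — conflict.
Neither wind = True nor wind = False works.
So every satisfying assignment has cold = False.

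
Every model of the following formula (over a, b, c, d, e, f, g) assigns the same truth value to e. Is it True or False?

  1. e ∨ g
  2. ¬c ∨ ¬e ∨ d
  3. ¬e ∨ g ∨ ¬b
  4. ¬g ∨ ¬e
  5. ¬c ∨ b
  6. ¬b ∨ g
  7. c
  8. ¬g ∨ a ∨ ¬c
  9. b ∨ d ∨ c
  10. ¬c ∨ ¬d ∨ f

False

Suppose e = True.
Unit clause (¬g) forces g = False.
Unit clause (¬b) forces b = False.
Unit clause (¬c) forces c = False.
Now (c) is unsatisfied and unit — conflict.
So every satisfying assignment has e = False.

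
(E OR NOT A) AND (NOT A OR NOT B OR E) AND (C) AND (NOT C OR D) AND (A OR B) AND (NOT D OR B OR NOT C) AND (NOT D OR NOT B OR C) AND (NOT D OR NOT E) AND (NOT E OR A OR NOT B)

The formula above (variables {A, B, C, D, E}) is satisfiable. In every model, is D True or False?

True

Suppose D = false.
Unit clause (C) forces C = true.
Now (NOT C) is unsatisfied and unit — conflict.
So every satisfying assignment has D = True.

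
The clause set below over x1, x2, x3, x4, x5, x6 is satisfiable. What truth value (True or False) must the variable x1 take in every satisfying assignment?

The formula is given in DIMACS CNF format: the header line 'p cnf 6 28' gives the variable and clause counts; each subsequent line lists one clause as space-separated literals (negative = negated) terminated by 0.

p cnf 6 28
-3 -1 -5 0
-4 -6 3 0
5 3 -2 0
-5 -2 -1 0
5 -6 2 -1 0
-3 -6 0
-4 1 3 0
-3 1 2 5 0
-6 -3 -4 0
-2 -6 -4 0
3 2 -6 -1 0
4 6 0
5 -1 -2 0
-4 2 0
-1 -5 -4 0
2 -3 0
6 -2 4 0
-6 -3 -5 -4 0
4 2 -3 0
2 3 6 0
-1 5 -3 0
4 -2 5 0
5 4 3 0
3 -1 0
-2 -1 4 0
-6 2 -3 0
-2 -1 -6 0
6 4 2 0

Suppose x1 = True.
(x3) alone gives x3 = True.
(¬x5) alone gives x5 = False.
That conflicts with the unit clause (x5).
So every satisfying assignment has x1 = False.

False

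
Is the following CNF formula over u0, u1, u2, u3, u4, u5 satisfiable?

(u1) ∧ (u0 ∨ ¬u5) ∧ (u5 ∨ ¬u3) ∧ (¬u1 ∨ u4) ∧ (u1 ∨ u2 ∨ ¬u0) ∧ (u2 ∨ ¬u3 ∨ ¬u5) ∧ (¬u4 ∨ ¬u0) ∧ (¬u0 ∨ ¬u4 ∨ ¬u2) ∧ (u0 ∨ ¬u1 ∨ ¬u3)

The clause (u1) is unit, so u1 = True.
The clause (u4) is unit, so u4 = True.
The clause (¬u0) is unit, so u0 = False.
The clause (¬u5) is unit, so u5 = False.
The clause (¬u3) is unit, so u3 = False.
All clauses hold; u2 can take either value.
A satisfying assignment: u0: False, u1: True, u2: False, u3: False, u4: True, u5: False.

Yes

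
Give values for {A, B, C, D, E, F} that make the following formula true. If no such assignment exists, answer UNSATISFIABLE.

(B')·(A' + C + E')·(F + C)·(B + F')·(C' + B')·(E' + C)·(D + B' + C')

From the singleton clause (B'), B = 0.
From the singleton clause (F'), F = 0.
From the singleton clause (C), C = 1.
Every clause is now satisfied; A, D, E are unconstrained.

A=1, B=0, C=1, D=0, E=0, F=0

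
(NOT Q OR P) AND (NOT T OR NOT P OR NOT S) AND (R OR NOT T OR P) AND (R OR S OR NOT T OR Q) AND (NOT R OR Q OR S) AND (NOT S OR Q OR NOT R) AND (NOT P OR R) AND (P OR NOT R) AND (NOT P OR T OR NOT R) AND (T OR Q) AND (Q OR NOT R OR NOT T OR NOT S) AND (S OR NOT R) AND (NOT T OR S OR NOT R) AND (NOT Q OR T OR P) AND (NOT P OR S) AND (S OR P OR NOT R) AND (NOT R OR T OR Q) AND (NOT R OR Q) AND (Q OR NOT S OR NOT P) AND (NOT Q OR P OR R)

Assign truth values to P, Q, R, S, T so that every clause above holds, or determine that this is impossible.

UNSATISFIABLE

Suppose Q = false.
From the singleton clause (T), T = true.
From the singleton clause (NOT R), R = false.
From the singleton clause (P), P = true.
But (NOT P) is also a unit clause — contradiction.
Undo Q and try Q = true.
From the singleton clause (P), P = true.
From the singleton clause (R), R = true.
From the singleton clause (T), T = true.
From the singleton clause (NOT S), S = false.
But (S) is also a unit clause — contradiction.
Both values of Q lead to a conflict.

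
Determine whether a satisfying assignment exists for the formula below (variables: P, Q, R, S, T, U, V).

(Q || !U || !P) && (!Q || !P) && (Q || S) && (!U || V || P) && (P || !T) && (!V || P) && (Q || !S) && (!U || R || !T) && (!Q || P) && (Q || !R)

Try Q = false.
From the singleton clause (S), S = true.
But (!S) is also a unit clause — contradiction.
That branch fails; take Q = true instead.
From the singleton clause (!P), P = false.
But (P) is also a unit clause — contradiction.
Either choice for Q ends in contradiction.
No assignment satisfies every clause.

No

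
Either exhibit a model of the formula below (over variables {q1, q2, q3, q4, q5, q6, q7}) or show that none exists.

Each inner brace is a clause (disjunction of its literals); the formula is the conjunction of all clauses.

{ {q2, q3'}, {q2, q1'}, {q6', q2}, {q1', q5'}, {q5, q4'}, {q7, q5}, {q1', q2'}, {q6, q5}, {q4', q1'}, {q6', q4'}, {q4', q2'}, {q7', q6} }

Case q2 = 1:
(q1') alone gives q1 = 0.
(q4') alone gives q4 = 0.
Case q7 = 1:
(q6) alone gives q6 = 1.
Every clause is now satisfied; q3, q5 are unconstrained.

q1 ↦ 0,  q2 ↦ 1,  q3 ↦ 0,  q4 ↦ 0,  q5 ↦ 0,  q6 ↦ 1,  q7 ↦ 1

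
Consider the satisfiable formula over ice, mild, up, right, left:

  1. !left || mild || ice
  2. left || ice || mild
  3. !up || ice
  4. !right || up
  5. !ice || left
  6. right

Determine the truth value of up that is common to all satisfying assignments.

True

Suppose up = false.
Unit clause (!right) forces right = false.
Now (right) is unsatisfied and unit — conflict.
So every satisfying assignment has up = True.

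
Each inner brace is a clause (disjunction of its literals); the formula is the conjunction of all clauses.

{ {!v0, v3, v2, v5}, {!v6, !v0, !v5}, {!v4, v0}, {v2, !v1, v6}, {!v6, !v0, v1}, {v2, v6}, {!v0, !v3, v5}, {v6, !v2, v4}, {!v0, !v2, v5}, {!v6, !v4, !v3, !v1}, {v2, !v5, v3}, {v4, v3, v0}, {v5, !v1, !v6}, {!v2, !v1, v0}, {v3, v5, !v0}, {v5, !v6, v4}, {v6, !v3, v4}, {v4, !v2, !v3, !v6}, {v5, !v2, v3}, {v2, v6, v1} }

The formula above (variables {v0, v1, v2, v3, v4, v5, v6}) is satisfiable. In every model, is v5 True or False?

True

Suppose v5 = false.
Suppose v4 = false.
Unit clause (!v6) forces v6 = false.
Unit clause (v2) forces v2 = true.
But (!v2) is also a unit clause — contradiction.
So v4 must be the other value — set v4 = true.
Unit clause (v0) forces v0 = true.
Unit clause (!v3) forces v3 = false.
But (v3) is also a unit clause — contradiction.
Either choice for v4 ends in contradiction.
So every satisfying assignment has v5 = True.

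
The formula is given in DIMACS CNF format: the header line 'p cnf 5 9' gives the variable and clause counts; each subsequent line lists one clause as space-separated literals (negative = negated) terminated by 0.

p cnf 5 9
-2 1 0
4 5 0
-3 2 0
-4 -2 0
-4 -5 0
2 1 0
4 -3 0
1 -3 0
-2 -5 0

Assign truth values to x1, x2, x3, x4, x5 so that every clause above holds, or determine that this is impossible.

Try x2 = False.
From the singleton clause (¬x3), x3 = False.
From the singleton clause (x1), x1 = True.
Try x4 = True.
From the singleton clause (¬x5), x5 = False.
All clauses are satisfied.

x1=True; x2=False; x3=False; x4=True; x5=False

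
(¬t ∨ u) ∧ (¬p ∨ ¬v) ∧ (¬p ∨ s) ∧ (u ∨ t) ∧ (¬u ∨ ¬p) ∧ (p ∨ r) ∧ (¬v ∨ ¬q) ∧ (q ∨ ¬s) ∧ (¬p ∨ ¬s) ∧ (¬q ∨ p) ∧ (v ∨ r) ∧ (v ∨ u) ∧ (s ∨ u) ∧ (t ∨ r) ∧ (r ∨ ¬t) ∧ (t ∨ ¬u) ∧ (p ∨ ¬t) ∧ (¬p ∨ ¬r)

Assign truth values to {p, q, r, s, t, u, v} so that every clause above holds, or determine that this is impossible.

Branch on t: set t = False.
(u) alone gives u = True.
That conflicts with the unit clause (¬u).
Undo t and try t = True.
(u) alone gives u = True.
(¬p) alone gives p = False.
That conflicts with the unit clause (p).
Either choice for t ends in contradiction.

UNSATISFIABLE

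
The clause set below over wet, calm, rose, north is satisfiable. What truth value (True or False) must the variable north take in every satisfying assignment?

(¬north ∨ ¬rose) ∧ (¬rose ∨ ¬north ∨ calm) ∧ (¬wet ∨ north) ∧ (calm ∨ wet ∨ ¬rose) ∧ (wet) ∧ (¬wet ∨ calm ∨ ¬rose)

Suppose north = False.
(¬wet) alone gives wet = False.
Now (wet) is unsatisfied and unit — conflict.
So every satisfying assignment has north = True.

True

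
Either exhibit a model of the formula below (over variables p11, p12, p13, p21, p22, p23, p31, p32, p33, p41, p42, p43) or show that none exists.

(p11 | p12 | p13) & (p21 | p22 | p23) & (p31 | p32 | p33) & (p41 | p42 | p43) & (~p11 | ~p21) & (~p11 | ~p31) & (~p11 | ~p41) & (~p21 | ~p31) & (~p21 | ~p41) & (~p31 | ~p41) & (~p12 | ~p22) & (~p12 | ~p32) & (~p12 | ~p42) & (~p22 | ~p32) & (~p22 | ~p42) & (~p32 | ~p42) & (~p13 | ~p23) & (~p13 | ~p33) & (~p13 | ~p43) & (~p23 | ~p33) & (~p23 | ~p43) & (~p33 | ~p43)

Branch on p11: set p11 = 0.
Branch on p12: set p12 = 1.
The clause (~p22) is unit, so p22 = 0.
The clause (~p32) is unit, so p32 = 0.
The clause (~p42) is unit, so p42 = 0.
Branch on p21: set p21 = 1.
The clause (~p31) is unit, so p31 = 0.
The clause (p33) is unit, so p33 = 1.
The clause (~p41) is unit, so p41 = 0.
The clause (p43) is unit, so p43 = 1.
That conflicts with the unit clause (~p43).
Backtrack on p21: now try p21 = 0.
The clause (p23) is unit, so p23 = 1.
The clause (~p13) is unit, so p13 = 0.
The clause (~p33) is unit, so p33 = 0.
The clause (p31) is unit, so p31 = 1.
The clause (~p41) is unit, so p41 = 0.
The clause (p43) is unit, so p43 = 1.
That conflicts with the unit clause (~p43).
Neither p21 = 1 nor p21 = 0 works.
Backtrack on p12: now try p12 = 0.
The clause (p13) is unit, so p13 = 1.
The clause (~p23) is unit, so p23 = 0.
The clause (~p33) is unit, so p33 = 0.
The clause (~p43) is unit, so p43 = 0.
Branch on p21: set p21 = 1.
The clause (~p31) is unit, so p31 = 0.
The clause (p32) is unit, so p32 = 1.
The clause (~p41) is unit, so p41 = 0.
The clause (p42) is unit, so p42 = 1.
That conflicts with the unit clause (~p42).
Backtrack on p21: now try p21 = 0.
The clause (p22) is unit, so p22 = 1.
The clause (~p32) is unit, so p32 = 0.
The clause (p31) is unit, so p31 = 1.
The clause (~p41) is unit, so p41 = 0.
The clause (p42) is unit, so p42 = 1.
That conflicts with the unit clause (~p42).
Neither p21 = 1 nor p21 = 0 works.
Neither p12 = 1 nor p12 = 0 works.
Backtrack on p11: now try p11 = 1.
The clause (~p21) is unit, so p21 = 0.
The clause (~p31) is unit, so p31 = 0.
The clause (~p41) is unit, so p41 = 0.
Branch on p22: set p22 = 1.
The clause (~p12) is unit, so p12 = 0.
The clause (~p32) is unit, so p32 = 0.
The clause (p33) is unit, so p33 = 1.
The clause (~p42) is unit, so p42 = 0.
The clause (p43) is unit, so p43 = 1.
That conflicts with the unit clause (~p43).
Backtrack on p22: now try p22 = 0.
The clause (p23) is unit, so p23 = 1.
The clause (~p13) is unit, so p13 = 0.
The clause (~p33) is unit, so p33 = 0.
The clause (p32) is unit, so p32 = 1.
The clause (~p12) is unit, so p12 = 0.
The clause (~p42) is unit, so p42 = 0.
The clause (p43) is unit, so p43 = 1.
That conflicts with the unit clause (~p43).
Neither p22 = 1 nor p22 = 0 works.
Neither p11 = 1 nor p11 = 0 works.

UNSATISFIABLE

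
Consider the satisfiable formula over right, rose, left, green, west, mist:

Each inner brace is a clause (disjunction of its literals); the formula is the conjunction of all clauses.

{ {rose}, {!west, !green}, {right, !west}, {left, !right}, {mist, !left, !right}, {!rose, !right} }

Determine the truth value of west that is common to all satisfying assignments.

False

Suppose west = true.
(rose) alone gives rose = true.
(!green) alone gives green = false.
(right) alone gives right = true.
That conflicts with the unit clause (!right).
So every satisfying assignment has west = False.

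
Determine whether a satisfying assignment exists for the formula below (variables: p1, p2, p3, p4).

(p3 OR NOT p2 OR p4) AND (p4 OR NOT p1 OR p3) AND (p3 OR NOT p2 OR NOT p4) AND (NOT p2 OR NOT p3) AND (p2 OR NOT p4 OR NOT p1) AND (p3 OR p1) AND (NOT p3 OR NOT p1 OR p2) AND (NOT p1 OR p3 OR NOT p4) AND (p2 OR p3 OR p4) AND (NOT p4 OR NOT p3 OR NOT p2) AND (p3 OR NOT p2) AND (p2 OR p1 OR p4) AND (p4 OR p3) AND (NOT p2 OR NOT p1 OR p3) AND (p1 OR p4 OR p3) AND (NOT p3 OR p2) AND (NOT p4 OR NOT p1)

Branch on p2: set p2 = false.
From the singleton clause (NOT p3), p3 = false.
From the singleton clause (p1), p1 = true.
From the singleton clause (p4), p4 = true.
That conflicts with the unit clause (NOT p4).
Undo p2 and try p2 = true.
From the singleton clause (NOT p3), p3 = false.
That conflicts with the unit clause (p3).
Either choice for p2 ends in contradiction.
No assignment satisfies every clause.

Unsatisfiable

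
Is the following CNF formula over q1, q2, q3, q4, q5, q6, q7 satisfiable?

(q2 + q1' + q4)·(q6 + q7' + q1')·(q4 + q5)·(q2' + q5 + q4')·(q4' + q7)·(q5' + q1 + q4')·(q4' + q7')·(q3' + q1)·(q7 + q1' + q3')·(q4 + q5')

Branch on q4: set q4 = 1.
Unit clause (q7) forces q7 = 1.
But (q7') is also a unit clause — contradiction.
Undo q4 and try q4 = 0.
Unit clause (q5) forces q5 = 1.
But (q5') is also a unit clause — contradiction.
Both values of q4 lead to a conflict.
No assignment satisfies every clause.

Unsatisfiable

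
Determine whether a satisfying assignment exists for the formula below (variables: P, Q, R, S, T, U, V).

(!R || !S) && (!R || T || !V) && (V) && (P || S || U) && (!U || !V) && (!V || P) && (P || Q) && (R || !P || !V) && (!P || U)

Unit clause (V) forces V = true.
Unit clause (!U) forces U = false.
Unit clause (P) forces P = true.
That conflicts with the unit clause (!P).
No assignment satisfies every clause.

No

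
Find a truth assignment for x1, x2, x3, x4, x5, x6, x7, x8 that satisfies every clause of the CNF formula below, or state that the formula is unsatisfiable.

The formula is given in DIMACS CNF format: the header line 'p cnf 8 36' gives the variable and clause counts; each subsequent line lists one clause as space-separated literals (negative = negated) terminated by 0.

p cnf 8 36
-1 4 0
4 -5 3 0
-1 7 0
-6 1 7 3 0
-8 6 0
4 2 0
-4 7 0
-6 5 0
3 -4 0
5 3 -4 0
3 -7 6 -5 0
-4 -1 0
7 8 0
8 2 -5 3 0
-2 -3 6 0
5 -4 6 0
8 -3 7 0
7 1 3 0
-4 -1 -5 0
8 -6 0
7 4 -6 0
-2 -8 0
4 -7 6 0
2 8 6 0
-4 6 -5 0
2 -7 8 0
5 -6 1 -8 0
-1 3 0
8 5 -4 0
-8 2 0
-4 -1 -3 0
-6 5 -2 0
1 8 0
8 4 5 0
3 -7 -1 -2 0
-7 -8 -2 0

UNSATISFIABLE

Suppose x1 = False.
The clause (x8) is unit, so x8 = True.
The clause (x6) is unit, so x6 = True.
The clause (x5) is unit, so x5 = True.
The clause (¬x2) is unit, so x2 = False.
That conflicts with the unit clause (x2).
Backtrack on x1: now try x1 = True.
The clause (x4) is unit, so x4 = True.
That conflicts with the unit clause (¬x4).
Both values of x1 lead to a conflict.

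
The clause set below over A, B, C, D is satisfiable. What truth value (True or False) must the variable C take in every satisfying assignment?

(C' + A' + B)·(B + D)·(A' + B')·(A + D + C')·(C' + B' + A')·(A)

False

Suppose C = 1.
Unit clause (A) forces A = 1.
Unit clause (B) forces B = 1.
That conflicts with the unit clause (B').
So every satisfying assignment has C = False.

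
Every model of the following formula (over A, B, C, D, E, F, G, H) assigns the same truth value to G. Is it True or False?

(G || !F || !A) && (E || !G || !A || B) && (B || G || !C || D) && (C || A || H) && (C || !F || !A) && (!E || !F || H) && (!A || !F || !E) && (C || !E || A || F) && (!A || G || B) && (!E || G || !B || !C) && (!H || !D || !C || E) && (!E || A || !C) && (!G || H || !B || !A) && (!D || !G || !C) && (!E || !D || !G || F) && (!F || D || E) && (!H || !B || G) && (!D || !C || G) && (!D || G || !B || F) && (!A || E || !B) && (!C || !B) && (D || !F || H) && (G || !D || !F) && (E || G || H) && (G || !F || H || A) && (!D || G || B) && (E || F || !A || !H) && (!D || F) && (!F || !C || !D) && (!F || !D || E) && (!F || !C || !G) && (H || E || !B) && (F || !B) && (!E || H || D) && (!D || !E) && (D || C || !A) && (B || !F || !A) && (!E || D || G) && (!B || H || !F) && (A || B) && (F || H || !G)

True

Suppose G = false.
Case F = false:
Unit clause (!D) forces D = false.
Unit clause (!B) forces B = false.
Unit clause (!C) forces C = false.
Unit clause (!A) forces A = false.
But (A) is also a unit clause — contradiction.
So F must be the other value — set F = true.
Unit clause (!A) forces A = false.
Unit clause (!D) forces D = false.
Unit clause (E) forces E = true.
But (!E) is also a unit clause — contradiction.
Neither F = true nor F = false works.
So every satisfying assignment has G = True.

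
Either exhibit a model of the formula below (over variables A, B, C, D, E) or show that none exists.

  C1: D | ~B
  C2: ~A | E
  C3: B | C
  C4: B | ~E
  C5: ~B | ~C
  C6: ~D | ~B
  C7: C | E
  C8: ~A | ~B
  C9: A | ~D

A=0, B=0, C=1, D=0, E=0

Suppose D = 0.
From the singleton clause (~B), B = 0.
From the singleton clause (C), C = 1.
From the singleton clause (~E), E = 0.
From the singleton clause (~A), A = 0.
This assignment satisfies each clause.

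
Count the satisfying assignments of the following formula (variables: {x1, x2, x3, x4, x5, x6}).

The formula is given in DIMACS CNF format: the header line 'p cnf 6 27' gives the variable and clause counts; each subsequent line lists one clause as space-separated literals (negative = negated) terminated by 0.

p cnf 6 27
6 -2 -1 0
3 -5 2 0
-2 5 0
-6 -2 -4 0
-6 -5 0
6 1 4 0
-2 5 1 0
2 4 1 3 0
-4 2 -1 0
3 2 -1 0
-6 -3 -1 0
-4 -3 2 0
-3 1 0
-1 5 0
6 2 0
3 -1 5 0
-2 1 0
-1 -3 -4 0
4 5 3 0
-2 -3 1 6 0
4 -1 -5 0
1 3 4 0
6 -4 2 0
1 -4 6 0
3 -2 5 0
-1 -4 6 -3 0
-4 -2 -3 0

1

There are 2^6 = 64 truth assignments over (x1, x2, x3, x4, x5, x6).
Split on x6. With x6 = True, the clauses containing x6 are satisfied and ¬x6 drops from the rest; 1 of the 2^5 = 32 assignments to the other variables satisfy what remains.
With x6 = False, by the same count on the reduced clause set, 0 assignments work.
Total: 1 + 0 = 1.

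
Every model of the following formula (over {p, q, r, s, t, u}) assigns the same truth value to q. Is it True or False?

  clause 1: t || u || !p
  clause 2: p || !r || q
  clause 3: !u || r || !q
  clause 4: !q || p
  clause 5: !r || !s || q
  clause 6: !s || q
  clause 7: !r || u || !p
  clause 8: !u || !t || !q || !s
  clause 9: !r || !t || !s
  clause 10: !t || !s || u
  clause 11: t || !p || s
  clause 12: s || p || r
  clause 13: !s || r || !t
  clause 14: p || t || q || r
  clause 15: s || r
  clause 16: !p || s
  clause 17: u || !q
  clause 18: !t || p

Suppose q = false.
Unit clause (!s) forces s = false.
Unit clause (r) forces r = true.
Unit clause (p) forces p = true.
Now (!p) is unsatisfied and unit — conflict.
So every satisfying assignment has q = True.

True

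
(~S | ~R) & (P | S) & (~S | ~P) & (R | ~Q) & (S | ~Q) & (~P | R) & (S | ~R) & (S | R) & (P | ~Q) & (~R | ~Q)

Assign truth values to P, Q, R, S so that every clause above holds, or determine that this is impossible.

Suppose S = 1.
Unit clause (~R) forces R = 0.
Unit clause (~P) forces P = 0.
Unit clause (~Q) forces Q = 0.
Every clause now holds.

P ↦ 0, Q ↦ 0, R ↦ 0, S ↦ 1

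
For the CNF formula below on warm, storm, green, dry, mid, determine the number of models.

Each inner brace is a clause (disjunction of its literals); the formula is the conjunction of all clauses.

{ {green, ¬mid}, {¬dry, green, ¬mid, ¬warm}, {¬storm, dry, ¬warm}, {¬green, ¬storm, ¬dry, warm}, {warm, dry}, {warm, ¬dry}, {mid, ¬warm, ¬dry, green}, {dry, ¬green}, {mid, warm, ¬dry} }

5

There are 2^5 = 32 truth assignments over (warm, storm, green, dry, mid).
Split on green. With green = True, the clauses containing green are satisfied and ¬green drops from the rest; 4 of the 2^4 = 16 assignments to the other variables satisfy what remains.
With green = False, by the same count on the reduced clause set, 1 assignment works.
(One model: warm=T, storm=F, green=F, dry=F, mid=F.)
Total: 4 + 1 = 5.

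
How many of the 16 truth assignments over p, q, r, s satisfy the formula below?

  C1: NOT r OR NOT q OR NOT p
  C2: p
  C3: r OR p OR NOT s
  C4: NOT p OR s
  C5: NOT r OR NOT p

There are 2^4 = 16 truth assignments over (p, q, r, s).
Split on r. With r = true, the clauses containing r are satisfied and NOT r drops from the rest; 0 of the 2^3 = 8 assignments to the other variables satisfy what remains.
With r = false, by the same count on the reduced clause set, 2 assignments work.
Total: 0 + 2 = 2.

2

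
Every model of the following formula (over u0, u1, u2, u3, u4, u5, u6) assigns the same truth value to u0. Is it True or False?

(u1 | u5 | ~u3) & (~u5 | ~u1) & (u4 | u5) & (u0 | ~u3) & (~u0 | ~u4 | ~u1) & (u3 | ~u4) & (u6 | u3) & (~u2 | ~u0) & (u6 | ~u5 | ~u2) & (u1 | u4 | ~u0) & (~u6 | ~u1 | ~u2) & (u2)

Suppose u0 = 1.
Unit clause (~u2) forces u2 = 0.
That conflicts with the unit clause (u2).
So every satisfying assignment has u0 = False.

False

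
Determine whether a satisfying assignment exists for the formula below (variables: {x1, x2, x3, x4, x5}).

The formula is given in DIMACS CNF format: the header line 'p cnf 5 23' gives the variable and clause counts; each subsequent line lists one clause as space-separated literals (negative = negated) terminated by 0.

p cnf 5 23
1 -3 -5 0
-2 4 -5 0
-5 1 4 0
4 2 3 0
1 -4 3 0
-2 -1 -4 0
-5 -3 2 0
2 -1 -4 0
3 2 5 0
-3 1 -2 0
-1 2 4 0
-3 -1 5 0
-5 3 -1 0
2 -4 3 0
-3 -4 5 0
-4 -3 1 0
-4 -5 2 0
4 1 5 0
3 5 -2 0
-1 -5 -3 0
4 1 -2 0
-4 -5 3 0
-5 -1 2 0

Branch on x1: set x1 = True.
Branch on x2: set x2 = False.
Unit clause (¬x4) forces x4 = False.
But (x4) is also a unit clause — contradiction.
That branch fails; take x2 = True instead.
Unit clause (¬x4) forces x4 = False.
Unit clause (¬x5) forces x5 = False.
Unit clause (¬x3) forces x3 = False.
But (x3) is also a unit clause — contradiction.
Neither x2 = True nor x2 = False works.
That branch fails; take x1 = False instead.
Branch on x3: set x3 = False.
Unit clause (¬x4) forces x4 = False.
Unit clause (¬x5) forces x5 = False.
But (x5) is also a unit clause — contradiction.
That branch fails; take x3 = True instead.
Unit clause (¬x5) forces x5 = False.
Unit clause (¬x2) forces x2 = False.
Unit clause (¬x4) forces x4 = False.
But (x4) is also a unit clause — contradiction.
Neither x3 = True nor x3 = False works.
Neither x1 = True nor x1 = False works.
No assignment satisfies every clause.

No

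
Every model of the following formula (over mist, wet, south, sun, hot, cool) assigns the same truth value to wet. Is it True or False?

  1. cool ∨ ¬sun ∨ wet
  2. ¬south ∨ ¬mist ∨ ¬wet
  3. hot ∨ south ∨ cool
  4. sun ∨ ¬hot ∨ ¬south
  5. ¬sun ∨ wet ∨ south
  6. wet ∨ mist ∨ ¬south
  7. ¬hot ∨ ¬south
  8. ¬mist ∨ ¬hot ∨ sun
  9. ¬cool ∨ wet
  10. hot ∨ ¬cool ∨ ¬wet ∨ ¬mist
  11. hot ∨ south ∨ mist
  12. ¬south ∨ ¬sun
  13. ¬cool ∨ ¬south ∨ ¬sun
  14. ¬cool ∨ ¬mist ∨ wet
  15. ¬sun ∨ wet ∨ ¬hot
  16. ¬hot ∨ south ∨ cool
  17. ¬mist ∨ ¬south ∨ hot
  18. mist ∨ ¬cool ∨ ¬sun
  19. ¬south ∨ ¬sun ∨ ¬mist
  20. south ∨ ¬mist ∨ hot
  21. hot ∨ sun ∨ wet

Suppose wet = False.
(¬cool) alone gives cool = False.
(¬sun) alone gives sun = False.
(hot) alone gives hot = True.
(¬south) alone gives south = False.
But (south) is also a unit clause — contradiction.
So every satisfying assignment has wet = True.

True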